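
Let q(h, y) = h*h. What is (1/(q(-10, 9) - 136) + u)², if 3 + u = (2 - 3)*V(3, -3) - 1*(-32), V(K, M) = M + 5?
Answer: 942841/1296 ≈ 727.50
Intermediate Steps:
V(K, M) = 5 + M
q(h, y) = h²
u = 27 (u = -3 + ((2 - 3)*(5 - 3) - 1*(-32)) = -3 + (-1*2 + 32) = -3 + (-2 + 32) = -3 + 30 = 27)
(1/(q(-10, 9) - 136) + u)² = (1/((-10)² - 136) + 27)² = (1/(100 - 136) + 27)² = (1/(-36) + 27)² = (-1/36 + 27)² = (971/36)² = 942841/1296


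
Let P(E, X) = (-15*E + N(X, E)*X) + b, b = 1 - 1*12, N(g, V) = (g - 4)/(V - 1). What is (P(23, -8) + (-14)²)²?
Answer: 2930944/121 ≈ 24223.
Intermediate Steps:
N(g, V) = (-4 + g)/(-1 + V)
b = -11 (b = 1 - 12 = -11)
P(E, X) = -11 - 15*E + X*(-4 + X)/(-1 + E) (P(E, X) = (-15*E + ((-4 + X)/(-1 + E))*X) - 11 = (-15*E + X*(-4 + X)/(-1 + E)) - 11 = -11 - 15*E + X*(-4 + X)/(-1 + E))
(P(23, -8) + (-14)²)² = ((-8*(-4 - 8) - (-1 + 23)*(11 + 15*23))/(-1 + 23) + (-14)²)² = ((-8*(-12) - 1*22*(11 + 345))/22 + 196)² = ((96 - 1*22*356)/22 + 196)² = ((96 - 7832)/22 + 196)² = ((1/22)*(-7736) + 196)² = (-3868/11 + 196)² = (-1712/11)² = 2930944/121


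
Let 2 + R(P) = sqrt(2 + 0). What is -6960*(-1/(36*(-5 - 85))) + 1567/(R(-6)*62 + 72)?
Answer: 477749/33642 + 48577*sqrt(2)/2492 ≈ 41.768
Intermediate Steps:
R(P) = -2 + sqrt(2) (R(P) = -2 + sqrt(2 + 0) = -2 + sqrt(2))
-6960*(-1/(36*(-5 - 85))) + 1567/(R(-6)*62 + 72) = -6960*(-1/(36*(-5 - 85))) + 1567/((-2 + sqrt(2))*62 + 72) = -6960/((-90*(-36))) + 1567/((-124 + 62*sqrt(2)) + 72) = -6960/3240 + 1567/(-52 + 62*sqrt(2)) = -6960*1/3240 + 1567/(-52 + 62*sqrt(2)) = -58/27 + 1567/(-52 + 62*sqrt(2))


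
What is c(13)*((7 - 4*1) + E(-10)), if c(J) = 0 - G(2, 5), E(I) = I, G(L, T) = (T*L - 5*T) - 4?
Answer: -133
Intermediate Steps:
G(L, T) = -4 - 5*T + L*T (G(L, T) = (L*T - 5*T) - 4 = (-5*T + L*T) - 4 = -4 - 5*T + L*T)
c(J) = 19 (c(J) = 0 - (-4 - 5*5 + 2*5) = 0 - (-4 - 25 + 10) = 0 - 1*(-19) = 0 + 19 = 19)
c(13)*((7 - 4*1) + E(-10)) = 19*((7 - 4*1) - 10) = 19*((7 - 4) - 10) = 19*(3 - 10) = 19*(-7) = -133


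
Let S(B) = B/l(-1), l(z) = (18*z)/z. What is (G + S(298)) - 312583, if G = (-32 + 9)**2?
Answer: -2808337/9 ≈ -3.1204e+5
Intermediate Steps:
G = 529 (G = (-23)**2 = 529)
l(z) = 18
S(B) = B/18
(G + S(298)) - 312583 = (529 + (1/18)*298) - 312583 = (529 + 149/9) - 312583 = 4910/9 - 312583 = -2808337/9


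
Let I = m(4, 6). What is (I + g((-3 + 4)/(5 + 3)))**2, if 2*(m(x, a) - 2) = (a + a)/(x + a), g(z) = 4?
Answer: 1089/25 ≈ 43.560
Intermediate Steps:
m(x, a) = 2 + a/(a + x) (m(x, a) = 2 + ((a + a)/(x + a))/2 = 2 + ((2*a)/(a + x))/2 = 2 + (2*a/(a + x))/2 = 2 + a/(a + x))
I = 13/5 (I = (2*4 + 3*6)/(6 + 4) = (8 + 18)/10 = (1/10)*26 = 13/5 ≈ 2.6000)
(I + g((-3 + 4)/(5 + 3)))**2 = (13/5 + 4)**2 = (33/5)**2 = 1089/25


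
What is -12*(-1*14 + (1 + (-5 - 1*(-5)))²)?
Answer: 156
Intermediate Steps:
-12*(-1*14 + (1 + (-5 - 1*(-5)))²) = -12*(-14 + (1 + (-5 + 5))²) = -12*(-14 + (1 + 0)²) = -12*(-14 + 1²) = -12*(-14 + 1) = -12*(-13) = 156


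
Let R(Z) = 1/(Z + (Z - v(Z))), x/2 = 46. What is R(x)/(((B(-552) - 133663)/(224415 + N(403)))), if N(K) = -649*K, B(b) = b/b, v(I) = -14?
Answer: 9283/6616269 ≈ 0.0014031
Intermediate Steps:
x = 92 (x = 2*46 = 92)
B(b) = 1
R(Z) = 1/(14 + 2*Z) (R(Z) = 1/(Z + (Z - 1*(-14))) = 1/(Z + (Z + 14)) = 1/(Z + (14 + Z)) = 1/(14 + 2*Z))
R(x)/(((B(-552) - 133663)/(224415 + N(403)))) = (1/(2*(7 + 92)))/(((1 - 133663)/(224415 - 649*403))) = ((1/2)/99)/((-133662/(224415 - 261547))) = ((1/2)*(1/99))/((-133662/(-37132))) = 1/(198*((-133662*(-1/37132)))) = 1/(198*(66831/18566)) = (1/198)*(18566/66831) = 9283/6616269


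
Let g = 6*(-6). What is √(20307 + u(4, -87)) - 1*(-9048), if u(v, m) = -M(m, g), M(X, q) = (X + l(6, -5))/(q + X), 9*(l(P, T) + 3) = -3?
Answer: 9048 + 2*√76803373/123 ≈ 9190.5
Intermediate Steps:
l(P, T) = -10/3 (l(P, T) = -3 + (⅑)*(-3) = -3 - ⅓ = -10/3)
g = -36
M(X, q) = (-10/3 + X)/(X + q) (M(X, q) = (X - 10/3)/(q + X) = (-10/3 + X)/(X + q))
u(v, m) = -(-10/3 + m)/(-36 + m) (u(v, m) = -(-10/3 + m)/(m - 36) = -(-10/3 + m)/(-36 + m))
√(20307 + u(4, -87)) - 1*(-9048) = √(20307 + (10/3 - 1*(-87))/(-36 - 87)) - 1*(-9048) = √(20307 + (10/3 + 87)/(-123)) + 9048 = √(20307 - 1/123*271/3) + 9048 = √(20307 - 271/369) + 9048 = √(7493012/369) + 9048 = 2*√76803373/123 + 9048 = 9048 + 2*√76803373/123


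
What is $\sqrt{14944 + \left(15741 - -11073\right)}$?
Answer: $\sqrt{41758} \approx 204.35$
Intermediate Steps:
$\sqrt{14944 + \left(15741 - -11073\right)} = \sqrt{14944 + \left(15741 + 11073\right)} = \sqrt{14944 + 26814} = \sqrt{41758}$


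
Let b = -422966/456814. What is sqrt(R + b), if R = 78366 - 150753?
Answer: 16*I*sqrt(14751799027874)/228407 ≈ 269.05*I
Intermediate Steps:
R = -72387
b = -211483/228407 (b = -422966*1/456814 = -211483/228407 ≈ -0.92590)
sqrt(R + b) = sqrt(-72387 - 211483/228407) = sqrt(-16533908992/228407) = 16*I*sqrt(14751799027874)/228407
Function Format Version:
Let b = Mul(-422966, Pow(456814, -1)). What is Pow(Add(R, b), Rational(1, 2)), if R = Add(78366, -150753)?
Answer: Mul(Rational(16, 228407), I, Pow(14751799027874, Rational(1, 2))) ≈ Mul(269.05, I)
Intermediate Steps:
R = -72387
b = Rational(-211483, 228407) (b = Mul(-422966, Rational(1, 456814)) = Rational(-211483, 228407) ≈ -0.92590)
Pow(Add(R, b), Rational(1, 2)) = Pow(Add(-72387, Rational(-211483, 228407)), Rational(1, 2)) = Pow(Rational(-16533908992, 228407), Rational(1, 2)) = Mul(Rational(16, 228407), I, Pow(14751799027874, Rational(1, 2)))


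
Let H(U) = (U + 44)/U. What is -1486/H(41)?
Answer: -60926/85 ≈ -716.78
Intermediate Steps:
H(U) = (44 + U)/U
-1486/H(41) = -1486*41/(44 + 41) = -1486/((1/41)*85) = -1486/85/41 = -1486*41/85 = -60926/85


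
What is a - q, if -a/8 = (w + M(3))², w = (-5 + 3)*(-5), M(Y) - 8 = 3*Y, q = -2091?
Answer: -3741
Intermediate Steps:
M(Y) = 8 + 3*Y
w = 10 (w = -2*(-5) = 10)
a = -5832 (a = -8*(10 + (8 + 3*3))² = -8*(10 + (8 + 9))² = -8*(10 + 17)² = -8*27² = -8*729 = -5832)
a - q = -5832 - 1*(-2091) = -5832 + 2091 = -3741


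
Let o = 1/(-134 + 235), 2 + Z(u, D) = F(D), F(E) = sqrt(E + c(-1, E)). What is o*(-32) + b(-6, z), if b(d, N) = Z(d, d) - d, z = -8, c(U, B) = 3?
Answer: 372/101 + I*sqrt(3) ≈ 3.6832 + 1.732*I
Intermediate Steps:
F(E) = sqrt(3 + E) (F(E) = sqrt(E + 3) = sqrt(3 + E))
Z(u, D) = -2 + sqrt(3 + D)
o = 1/101 ≈ 0.0099010
b(d, N) = -2 + sqrt(3 + d) - d (b(d, N) = (-2 + sqrt(3 + d)) - d = -2 + sqrt(3 + d) - d)
o*(-32) + b(-6, z) = (1/101)*(-32) + (-2 + sqrt(3 - 6) - 1*(-6)) = -32/101 + (-2 + sqrt(-3) + 6) = -32/101 + (-2 + I*sqrt(3) + 6) = -32/101 + (4 + I*sqrt(3)) = 372/101 + I*sqrt(3)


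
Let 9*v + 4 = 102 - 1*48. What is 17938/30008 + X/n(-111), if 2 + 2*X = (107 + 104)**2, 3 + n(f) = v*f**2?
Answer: 947882681/1026978788 ≈ 0.92298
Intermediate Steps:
v = 50/9 (v = -4/9 + (102 - 1*48)/9 = -4/9 + (102 - 48)/9 = -4/9 + (1/9)*54 = -4/9 + 6 = 50/9 ≈ 5.5556)
n(f) = -3 + 50*f**2/9
X = 44519/2 (X = -1 + (107 + 104)**2/2 = -1 + (1/2)*211**2 = -1 + (1/2)*44521 = -1 + 44521/2 = 44519/2 ≈ 22260.)
17938/30008 + X/n(-111) = 17938/30008 + 44519/(2*(-3 + (50/9)*(-111)**2)) = 17938*(1/30008) + 44519/(2*(-3 + (50/9)*12321)) = 8969/15004 + 44519/(2*(-3 + 68450)) = 8969/15004 + (44519/2)/68447 = 8969/15004 + (44519/2)*(1/68447) = 8969/15004 + 44519/136894 = 947882681/1026978788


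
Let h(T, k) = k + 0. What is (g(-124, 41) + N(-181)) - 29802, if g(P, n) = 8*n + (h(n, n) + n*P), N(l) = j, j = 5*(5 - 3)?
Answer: -34507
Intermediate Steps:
j = 10 (j = 5*2 = 10)
N(l) = 10
h(T, k) = k
g(P, n) = 9*n + P*n (g(P, n) = 8*n + (n + n*P) = 8*n + (n + P*n) = 9*n + P*n)
(g(-124, 41) + N(-181)) - 29802 = (41*(9 - 124) + 10) - 29802 = (41*(-115) + 10) - 29802 = (-4715 + 10) - 29802 = -4705 - 29802 = -34507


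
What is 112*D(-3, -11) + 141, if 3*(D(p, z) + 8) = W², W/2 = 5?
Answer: 8935/3 ≈ 2978.3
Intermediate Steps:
W = 10 (W = 2*5 = 10)
D(p, z) = 76/3 (D(p, z) = -8 + (⅓)*10² = -8 + (⅓)*100 = -8 + 100/3 = 76/3)
112*D(-3, -11) + 141 = 112*(76/3) + 141 = 8512/3 + 141 = 8935/3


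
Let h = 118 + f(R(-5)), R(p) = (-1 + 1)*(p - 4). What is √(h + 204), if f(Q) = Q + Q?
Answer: √322 ≈ 17.944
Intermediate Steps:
R(p) = 0 (R(p) = 0*(-4 + p) = 0)
f(Q) = 2*Q
h = 118 (h = 118 + 2*0 = 118 + 0 = 118)
√(h + 204) = √(118 + 204) = √322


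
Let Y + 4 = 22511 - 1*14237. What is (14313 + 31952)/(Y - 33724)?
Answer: -46265/25454 ≈ -1.8176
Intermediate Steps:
Y = 8270 (Y = -4 + (22511 - 1*14237) = -4 + (22511 - 14237) = -4 + 8274 = 8270)
(14313 + 31952)/(Y - 33724) = (14313 + 31952)/(8270 - 33724) = 46265/(-25454) = 46265*(-1/25454) = -46265/25454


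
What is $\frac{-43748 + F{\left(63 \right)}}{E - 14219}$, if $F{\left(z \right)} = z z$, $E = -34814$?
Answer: $\frac{39779}{49033} \approx 0.81127$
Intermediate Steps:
$F{\left(z \right)} = z^{2}$
$\frac{-43748 + F{\left(63 \right)}}{E - 14219} = \frac{-43748 + 63^{2}}{-34814 - 14219} = \frac{-43748 + 3969}{-49033} = \left(-39779\right) \left(- \frac{1}{49033}\right) = \frac{39779}{49033}$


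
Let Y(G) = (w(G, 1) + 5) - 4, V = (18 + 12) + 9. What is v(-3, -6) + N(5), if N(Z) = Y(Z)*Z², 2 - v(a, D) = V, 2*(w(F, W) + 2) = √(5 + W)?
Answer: -62 + 25*√6/2 ≈ -31.381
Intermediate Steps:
w(F, W) = -2 + √(5 + W)/2
V = 39 (V = 30 + 9 = 39)
v(a, D) = -37 (v(a, D) = 2 - 1*39 = 2 - 39 = -37)
Y(G) = -1 + √6/2 (Y(G) = ((-2 + √(5 + 1)/2) + 5) - 4 = ((-2 + √6/2) + 5) - 4 = (3 + √6/2) - 4 = -1 + √6/2)
N(Z) = Z²*(-1 + √6/2) (N(Z) = (-1 + √6/2)*Z² = Z²*(-1 + √6/2))
v(-3, -6) + N(5) = -37 + (½)*5²*(-2 + √6) = -37 + (½)*25*(-2 + √6) = -37 + (-25 + 25*√6/2) = -62 + 25*√6/2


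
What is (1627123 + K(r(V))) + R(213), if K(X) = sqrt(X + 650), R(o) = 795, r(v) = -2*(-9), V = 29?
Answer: 1627918 + 2*sqrt(167) ≈ 1.6279e+6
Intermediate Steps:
r(v) = 18
K(X) = sqrt(650 + X)
(1627123 + K(r(V))) + R(213) = (1627123 + sqrt(650 + 18)) + 795 = (1627123 + sqrt(668)) + 795 = (1627123 + 2*sqrt(167)) + 795 = 1627918 + 2*sqrt(167)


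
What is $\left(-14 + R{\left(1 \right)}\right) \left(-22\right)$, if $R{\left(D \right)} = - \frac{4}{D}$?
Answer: $396$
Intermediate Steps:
$\left(-14 + R{\left(1 \right)}\right) \left(-22\right) = \left(-14 - \frac{4}{1}\right) \left(-22\right) = \left(-14 - 4\right) \left(-22\right) = \left(-18\right) \left(-22\right) = 396$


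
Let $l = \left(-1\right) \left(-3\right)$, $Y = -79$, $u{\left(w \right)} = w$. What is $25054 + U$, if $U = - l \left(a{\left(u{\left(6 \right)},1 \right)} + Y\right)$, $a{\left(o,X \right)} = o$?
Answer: $25273$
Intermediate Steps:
$l = 3$
$U = 219$ ($U = - 3 \left(6 - 79\right) = - 3 \left(-73\right) = \left(-1\right) \left(-219\right) = 219$)
$25054 + U = 25054 + 219 = 25273$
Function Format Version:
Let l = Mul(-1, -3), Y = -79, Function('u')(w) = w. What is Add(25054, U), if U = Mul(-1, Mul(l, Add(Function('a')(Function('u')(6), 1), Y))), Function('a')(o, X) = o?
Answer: 25273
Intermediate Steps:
l = 3
U = 219 (U = Mul(-1, Mul(3, Add(6, -79))) = Mul(-1, Mul(3, -73)) = Mul(-1, -219) = 219)
Add(25054, U) = Add(25054, 219) = 25273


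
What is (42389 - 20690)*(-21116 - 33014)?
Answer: -1174566870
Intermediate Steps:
(42389 - 20690)*(-21116 - 33014) = 21699*(-54130) = -1174566870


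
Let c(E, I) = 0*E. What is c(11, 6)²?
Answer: 0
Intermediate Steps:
c(E, I) = 0
c(11, 6)² = 0² = 0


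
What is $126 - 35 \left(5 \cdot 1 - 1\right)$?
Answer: $-14$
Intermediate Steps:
$126 - 35 \left(5 \cdot 1 - 1\right) = 126 - 35 \left(5 - 1\right) = 126 - 140 = -14$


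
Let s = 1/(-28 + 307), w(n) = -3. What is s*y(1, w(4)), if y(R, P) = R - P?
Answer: 4/279 ≈ 0.014337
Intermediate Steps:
s = 1/279 ≈ 0.0035842
s*y(1, w(4)) = (1 - 1*(-3))/279 = (1 + 3)/279 = (1/279)*4 = 4/279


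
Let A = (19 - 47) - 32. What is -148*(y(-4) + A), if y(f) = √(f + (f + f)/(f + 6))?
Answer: 8880 - 296*I*√2 ≈ 8880.0 - 418.61*I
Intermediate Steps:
A = -60 (A = -28 - 32 = -60)
y(f) = √(f + 2*f/(6 + f)) (y(f) = √(f + (2*f)/(6 + f)) = √(f + 2*f/(6 + f)))
-148*(y(-4) + A) = -148*(√(-4*(8 - 4)/(6 - 4)) - 60) = -148*(√(-4*4/2) - 60) = -148*(√(-4*½*4) - 60) = -148*(√(-8) - 60) = -148*(2*I*√2 - 60) = -148*(-60 + 2*I*√2) = 8880 - 296*I*√2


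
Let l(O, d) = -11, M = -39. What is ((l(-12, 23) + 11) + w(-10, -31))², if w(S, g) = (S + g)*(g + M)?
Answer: 8236900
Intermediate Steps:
w(S, g) = (-39 + g)*(S + g) (w(S, g) = (S + g)*(g - 39) = (S + g)*(-39 + g) = (-39 + g)*(S + g))
((l(-12, 23) + 11) + w(-10, -31))² = ((-11 + 11) + ((-31)² - 39*(-10) - 39*(-31) - 10*(-31)))² = (0 + (961 + 390 + 1209 + 310))² = (0 + 2870)² = 2870² = 8236900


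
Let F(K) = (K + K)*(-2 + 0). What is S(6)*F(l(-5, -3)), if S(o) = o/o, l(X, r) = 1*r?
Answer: 12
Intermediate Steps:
l(X, r) = r
S(o) = 1
F(K) = -4*K (F(K) = (2*K)*(-2) = -4*K)
S(6)*F(l(-5, -3)) = 1*(-4*(-3)) = 1*12 = 12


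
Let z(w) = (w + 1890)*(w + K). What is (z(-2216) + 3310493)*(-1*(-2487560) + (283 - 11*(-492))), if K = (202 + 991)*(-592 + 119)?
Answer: 468709807375365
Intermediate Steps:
K = -564289 (K = 1193*(-473) = -564289)
z(w) = (-564289 + w)*(1890 + w) (z(w) = (w + 1890)*(w - 564289) = (1890 + w)*(-564289 + w) = (-564289 + w)*(1890 + w))
(z(-2216) + 3310493)*(-1*(-2487560) + (283 - 11*(-492))) = ((-1066506210 + (-2216)² - 562399*(-2216)) + 3310493)*(-1*(-2487560) + (283 - 11*(-492))) = ((-1066506210 + 4910656 + 1246276184) + 3310493)*(2487560 + (283 + 5412)) = (184680630 + 3310493)*(2487560 + 5695) = 187991123*2493255 = 468709807375365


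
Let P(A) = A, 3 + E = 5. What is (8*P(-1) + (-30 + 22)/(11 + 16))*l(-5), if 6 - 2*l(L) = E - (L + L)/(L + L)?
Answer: -560/27 ≈ -20.741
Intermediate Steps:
E = 2 (E = -3 + 5 = 2)
l(L) = 5/2 (l(L) = 3 - (2 - (L + L)/(L + L))/2 = 3 - (2 - 2*L/(2*L))/2 = 3 - (2 - 2*L*1/(2*L))/2 = 3 - (2 - 1*1)/2 = 3 - (2 - 1)/2 = 3 - ½*1 = 3 - ½ = 5/2)
(8*P(-1) + (-30 + 22)/(11 + 16))*l(-5) = (8*(-1) + (-30 + 22)/(11 + 16))*(5/2) = (-8 - 8/27)*(5/2) = -224/27*5/2 = -560/27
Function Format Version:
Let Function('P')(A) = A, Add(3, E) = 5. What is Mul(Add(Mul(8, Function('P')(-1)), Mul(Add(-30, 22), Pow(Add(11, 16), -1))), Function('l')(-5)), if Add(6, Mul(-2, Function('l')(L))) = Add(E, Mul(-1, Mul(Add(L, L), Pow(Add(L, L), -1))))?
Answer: Rational(-560, 27) ≈ -20.741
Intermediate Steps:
E = 2 (E = Add(-3, 5) = 2)
Function('l')(L) = Rational(5, 2) (Function('l')(L) = Add(3, Mul(Rational(-1, 2), Add(2, Mul(-1, Mul(Add(L, L), Pow(Add(L, L), -1)))))) = Add(3, Mul(Rational(-1, 2), Add(2, Mul(-1, Mul(Mul(2, L), Pow(Mul(2, L), -1)))))) = Add(3, Mul(Rational(-1, 2), Add(2, Mul(-1, Mul(Mul(2, L), Mul(Rational(1, 2), Pow(L, -1))))))) = Add(3, Mul(Rational(-1, 2), Add(2, Mul(-1, 1)))) = Add(3, Mul(Rational(-1, 2), Add(2, -1))) = Add(3, Mul(Rational(-1, 2), 1)) = Add(3, Rational(-1, 2)) = Rational(5, 2))
Mul(Add(Mul(8, Function('P')(-1)), Mul(Add(-30, 22), Pow(Add(11, 16), -1))), Function('l')(-5)) = Mul(Add(Mul(8, -1), Mul(Add(-30, 22), Pow(Add(11, 16), -1))), Rational(5, 2)) = Mul(Add(-8, Mul(-8, Pow(27, -1))), Rational(5, 2)) = Mul(Add(-8, Mul(-8, Rational(1, 27))), Rational(5, 2)) = Mul(Add(-8, Rational(-8, 27)), Rational(5, 2)) = Mul(Rational(-224, 27), Rational(5, 2)) = Rational(-560, 27)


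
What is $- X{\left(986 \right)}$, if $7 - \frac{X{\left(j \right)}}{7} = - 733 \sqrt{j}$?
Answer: $-49 - 5131 \sqrt{986} \approx -1.6117 \cdot 10^{5}$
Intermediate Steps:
$X{\left(j \right)} = 49 + 5131 \sqrt{j}$ ($X{\left(j \right)} = 49 - 7 \left(- 733 \sqrt{j}\right) = 49 + 5131 \sqrt{j}$)
$- X{\left(986 \right)} = - (49 + 5131 \sqrt{986}) = -49 - 5131 \sqrt{986}$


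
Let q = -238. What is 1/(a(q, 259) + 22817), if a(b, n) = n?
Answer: 1/23076 ≈ 4.3335e-5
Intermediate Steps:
1/(a(q, 259) + 22817) = 1/(259 + 22817) = 1/23076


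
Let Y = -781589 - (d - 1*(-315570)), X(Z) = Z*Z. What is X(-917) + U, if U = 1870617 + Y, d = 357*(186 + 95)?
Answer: 1514030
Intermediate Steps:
d = 100317 (d = 357*281 = 100317)
X(Z) = Z²
Y = -1197476 (Y = -781589 - (100317 - 1*(-315570)) = -781589 - (100317 + 315570) = -781589 - 1*415887 = -781589 - 415887 = -1197476)
U = 673141 (U = 1870617 - 1197476 = 673141)
X(-917) + U = (-917)² + 673141 = 840889 + 673141 = 1514030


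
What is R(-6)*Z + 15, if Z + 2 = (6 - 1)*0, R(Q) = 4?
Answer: 7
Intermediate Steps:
Z = -2 (Z = -2 + (6 - 1)*0 = -2 + 5*0 = -2 + 0 = -2)
R(-6)*Z + 15 = 4*(-2) + 15 = -8 + 15 = 7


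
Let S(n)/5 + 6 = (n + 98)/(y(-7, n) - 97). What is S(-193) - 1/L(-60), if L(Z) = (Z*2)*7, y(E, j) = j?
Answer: -690871/24360 ≈ -28.361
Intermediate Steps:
L(Z) = 14*Z (L(Z) = (2*Z)*7 = 14*Z)
S(n) = -30 + 5*(98 + n)/(-97 + n) (S(n) = -30 + 5*((n + 98)/(n - 97)) = -30 + 5*((98 + n)/(-97 + n)) = -30 + 5*(98 + n)/(-97 + n))
S(-193) - 1/L(-60) = 25*(136 - 1*(-193))/(-97 - 193) - 1/(14*(-60)) = 25*(136 + 193)/(-290) - 1/(-840) = 25*(-1/290)*329 - 1*(-1/840) = -1645/58 + 1/840 = -690871/24360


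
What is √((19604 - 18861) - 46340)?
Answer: I*√45597 ≈ 213.53*I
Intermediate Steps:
√((19604 - 18861) - 46340) = √(743 - 46340) = √(-45597) = I*√45597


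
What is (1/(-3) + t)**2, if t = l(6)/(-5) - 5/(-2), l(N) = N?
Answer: 841/900 ≈ 0.93444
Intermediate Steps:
t = 13/10 (t = 6/(-5) - 5/(-2) = 6*(-1/5) - 5*(-1/2) = -6/5 + 5/2 = 13/10 ≈ 1.3000)
(1/(-3) + t)**2 = (1/(-3) + 13/10)**2 = (-1/3 + 13/10)**2 = (29/30)**2 = 841/900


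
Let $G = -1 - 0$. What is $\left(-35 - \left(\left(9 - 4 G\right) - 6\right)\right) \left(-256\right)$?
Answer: $10752$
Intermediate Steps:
$G = -1$ ($G = -1 + 0 = -1$)
$\left(-35 - \left(\left(9 - 4 G\right) - 6\right)\right) \left(-256\right) = \left(-35 - \left(\left(9 - -4\right) - 6\right)\right) \left(-256\right) = \left(-35 - \left(\left(9 + 4\right) - 6\right)\right) \left(-256\right) = \left(-35 - \left(13 - 6\right)\right) \left(-256\right) = \left(-35 - 7\right) \left(-256\right) = \left(-42\right) \left(-256\right) = 10752$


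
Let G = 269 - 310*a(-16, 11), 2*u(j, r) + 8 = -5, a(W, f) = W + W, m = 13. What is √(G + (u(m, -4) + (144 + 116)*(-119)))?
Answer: 19*I*√230/2 ≈ 144.07*I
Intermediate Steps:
a(W, f) = 2*W
u(j, r) = -13/2 (u(j, r) = -4 + (½)*(-5) = -4 - 5/2 = -13/2)
G = 10189 (G = 269 - 620*(-16) = 269 - 310*(-32) = 269 + 9920 = 10189)
√(G + (u(m, -4) + (144 + 116)*(-119))) = √(10189 + (-13/2 + (144 + 116)*(-119))) = √(10189 + (-13/2 + 260*(-119))) = √(10189 + (-13/2 - 30940)) = √(10189 - 61893/2) = √(-41515/2) = 19*I*√230/2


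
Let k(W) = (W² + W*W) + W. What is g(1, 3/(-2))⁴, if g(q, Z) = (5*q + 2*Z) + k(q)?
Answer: 625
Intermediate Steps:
k(W) = W + 2*W² (k(W) = (W² + W²) + W = 2*W² + W = W + 2*W²)
g(q, Z) = 2*Z + 5*q + q*(1 + 2*q) (g(q, Z) = (5*q + 2*Z) + q*(1 + 2*q) = (2*Z + 5*q) + q*(1 + 2*q) = 2*Z + 5*q + q*(1 + 2*q))
g(1, 3/(-2))⁴ = (2*(3/(-2)) + 2*1² + 6*1)⁴ = (2*(3*(-½)) + 2*1 + 6)⁴ = (2*(-3/2) + 2 + 6)⁴ = (-3 + 2 + 6)⁴ = 5⁴ = 625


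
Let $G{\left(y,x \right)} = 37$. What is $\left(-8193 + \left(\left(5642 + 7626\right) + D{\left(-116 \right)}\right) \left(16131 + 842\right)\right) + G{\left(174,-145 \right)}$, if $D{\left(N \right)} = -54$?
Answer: $224273066$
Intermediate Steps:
$\left(-8193 + \left(\left(5642 + 7626\right) + D{\left(-116 \right)}\right) \left(16131 + 842\right)\right) + G{\left(174,-145 \right)} = \left(-8193 + \left(\left(5642 + 7626\right) - 54\right) \left(16131 + 842\right)\right) + 37 = \left(-8193 + \left(13268 - 54\right) 16973\right) + 37 = \left(-8193 + 13214 \cdot 16973\right) + 37 = \left(-8193 + 224281222\right) + 37 = 224273029 + 37 = 224273066$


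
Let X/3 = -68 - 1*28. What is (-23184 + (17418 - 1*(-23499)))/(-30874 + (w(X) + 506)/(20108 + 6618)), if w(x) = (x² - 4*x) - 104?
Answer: -236966079/412527013 ≈ -0.57443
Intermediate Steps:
X = -288 (X = 3*(-68 - 1*28) = 3*(-68 - 28) = 3*(-96) = -288)
w(x) = -104 + x² - 4*x
(-23184 + (17418 - 1*(-23499)))/(-30874 + (w(X) + 506)/(20108 + 6618)) = (-23184 + (17418 - 1*(-23499)))/(-30874 + ((-104 + (-288)² - 4*(-288)) + 506)/(20108 + 6618)) = (-23184 + (17418 + 23499))/(-30874 + ((-104 + 82944 + 1152) + 506)/26726) = (-23184 + 40917)/(-30874 + (83992 + 506)*(1/26726)) = 17733/(-30874 + 84498*(1/26726)) = 17733/(-30874 + 42249/13363) = 17733/(-412527013/13363) = 17733*(-13363/412527013) = -236966079/412527013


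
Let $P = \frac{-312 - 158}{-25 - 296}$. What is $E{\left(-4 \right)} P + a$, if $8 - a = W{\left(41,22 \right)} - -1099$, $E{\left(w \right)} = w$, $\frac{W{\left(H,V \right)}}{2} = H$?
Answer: $- \frac{378413}{321} \approx -1178.9$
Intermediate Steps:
$P = \frac{470}{321}$ ($P = - \frac{470}{-321} = \left(-470\right) \left(- \frac{1}{321}\right) = \frac{470}{321} \approx 1.4642$)
$W{\left(H,V \right)} = 2 H$
$a = -1173$ ($a = 8 - \left(2 \cdot 41 - -1099\right) = 8 - \left(82 + 1099\right) = 8 - 1181 = -1173$)
$E{\left(-4 \right)} P + a = \left(-4\right) \frac{470}{321} - 1173 = - \frac{1880}{321} - 1173 = - \frac{378413}{321}$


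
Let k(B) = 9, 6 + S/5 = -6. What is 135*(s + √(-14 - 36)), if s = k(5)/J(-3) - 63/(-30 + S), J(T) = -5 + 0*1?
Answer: -297/2 + 675*I*√2 ≈ -148.5 + 954.59*I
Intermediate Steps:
S = -60 (S = -30 + 5*(-6) = -30 - 30 = -60)
J(T) = -5 (J(T) = -5 + 0 = -5)
s = -11/10 (s = 9/(-5) - 63/(-30 - 60) = 9*(-⅕) - 63/(-90) = -9/5 - 63*(-1/90) = -9/5 + 7/10 = -11/10 ≈ -1.1000)
135*(s + √(-14 - 36)) = 135*(-11/10 + √(-14 - 36)) = 135*(-11/10 + √(-50)) = 135*(-11/10 + 5*I*√2) = -297/2 + 675*I*√2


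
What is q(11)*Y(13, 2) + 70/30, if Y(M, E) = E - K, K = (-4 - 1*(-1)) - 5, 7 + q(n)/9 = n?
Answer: 1087/3 ≈ 362.33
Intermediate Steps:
q(n) = -63 + 9*n
K = -8 (K = (-4 + 1) - 5 = -3 - 5 = -8)
Y(M, E) = 8 + E (Y(M, E) = E - 1*(-8) = E + 8 = 8 + E)
q(11)*Y(13, 2) + 70/30 = (-63 + 9*11)*(8 + 2) + 70/30 = (-63 + 99)*10 + 70*(1/30) = 36*10 + 7/3 = 360 + 7/3 = 1087/3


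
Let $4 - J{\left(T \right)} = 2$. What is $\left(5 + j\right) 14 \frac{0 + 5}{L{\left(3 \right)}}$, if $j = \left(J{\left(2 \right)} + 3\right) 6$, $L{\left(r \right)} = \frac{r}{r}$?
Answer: $2450$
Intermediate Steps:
$L{\left(r \right)} = 1$
$J{\left(T \right)} = 2$ ($J{\left(T \right)} = 4 - 2 = 2$)
$j = 30$ ($j = \left(2 + 3\right) 6 = 5 \cdot 6 = 30$)
$\left(5 + j\right) 14 \frac{0 + 5}{L{\left(3 \right)}} = \left(5 + 30\right) 14 \frac{0 + 5}{1} = 35 \cdot 14 \cdot 5 \cdot 1 = 490 \cdot 5 = 2450$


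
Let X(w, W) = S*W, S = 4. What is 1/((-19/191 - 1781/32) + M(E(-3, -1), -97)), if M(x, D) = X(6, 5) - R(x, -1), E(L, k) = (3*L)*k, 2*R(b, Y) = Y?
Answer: -6112/215483 ≈ -0.028364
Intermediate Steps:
R(b, Y) = Y/2
E(L, k) = 3*L*k
X(w, W) = 4*W
M(x, D) = 41/2 (M(x, D) = 4*5 - (-1)/2 = 20 - 1*(-½) = 20 + ½ = 41/2)
1/((-19/191 - 1781/32) + M(E(-3, -1), -97)) = 1/((-19/191 - 1781/32) + 41/2) = 1/(-340779/6112 + 41/2) = 1/(-215483/6112) = -6112/215483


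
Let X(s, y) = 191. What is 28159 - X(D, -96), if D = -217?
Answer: 27968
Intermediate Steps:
28159 - X(D, -96) = 28159 - 1*191 = 28159 - 191 = 27968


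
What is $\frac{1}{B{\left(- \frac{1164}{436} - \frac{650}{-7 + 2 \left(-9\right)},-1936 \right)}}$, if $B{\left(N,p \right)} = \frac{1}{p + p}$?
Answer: $-3872$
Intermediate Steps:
$B{\left(N,p \right)} = \frac{1}{2 p}$
$\frac{1}{B{\left(- \frac{1164}{436} - \frac{650}{-7 + 2 \left(-9\right)},-1936 \right)}} = \frac{1}{\frac{1}{2} \frac{1}{-1936}} = \frac{1}{\frac{1}{2} \left(- \frac{1}{1936}\right)} = \frac{1}{- \frac{1}{3872}} = -3872$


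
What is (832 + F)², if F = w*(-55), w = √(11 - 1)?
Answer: 722474 - 91520*√10 ≈ 4.3306e+5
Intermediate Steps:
w = √10 ≈ 3.1623
F = -55*√10 (F = √10*(-55) = -55*√10 ≈ -173.93)
(832 + F)² = (832 - 55*√10)²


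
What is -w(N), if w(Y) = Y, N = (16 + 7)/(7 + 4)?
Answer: -23/11 ≈ -2.0909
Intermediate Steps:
N = 23/11 ≈ 2.0909
-w(N) = -1*23/11 = -23/11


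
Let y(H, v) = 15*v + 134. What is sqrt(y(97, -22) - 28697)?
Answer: I*sqrt(28893) ≈ 169.98*I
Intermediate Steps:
y(H, v) = 134 + 15*v
sqrt(y(97, -22) - 28697) = sqrt((134 + 15*(-22)) - 28697) = sqrt((134 - 330) - 28697) = sqrt(-196 - 28697) = sqrt(-28893) = I*sqrt(28893)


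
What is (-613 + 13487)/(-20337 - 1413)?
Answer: -6437/10875 ≈ -0.59191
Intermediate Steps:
(-613 + 13487)/(-20337 - 1413) = 12874/(-21750) = 12874*(-1/21750) = -6437/10875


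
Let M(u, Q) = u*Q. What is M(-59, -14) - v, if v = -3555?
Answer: 4381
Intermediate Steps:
M(u, Q) = Q*u
M(-59, -14) - v = -14*(-59) - 1*(-3555) = 826 + 3555 = 4381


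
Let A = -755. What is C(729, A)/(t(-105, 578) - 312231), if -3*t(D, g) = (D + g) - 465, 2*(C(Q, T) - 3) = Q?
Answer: -2205/1873402 ≈ -0.0011770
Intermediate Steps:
C(Q, T) = 3 + Q/2
t(D, g) = 155 - D/3 - g/3 (t(D, g) = -((D + g) - 465)/3 = -(-465 + D + g)/3 = 155 - D/3 - g/3)
C(729, A)/(t(-105, 578) - 312231) = (3 + (½)*729)/((155 - ⅓*(-105) - ⅓*578) - 312231) = (3 + 729/2)/((155 + 35 - 578/3) - 312231) = 735/(2*(-8/3 - 312231)) = 735/(2*(-936701/3)) = (735/2)*(-3/936701) = -2205/1873402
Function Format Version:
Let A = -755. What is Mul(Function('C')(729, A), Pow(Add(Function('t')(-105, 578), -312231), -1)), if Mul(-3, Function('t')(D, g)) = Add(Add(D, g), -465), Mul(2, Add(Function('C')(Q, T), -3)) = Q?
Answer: Rational(-2205, 1873402) ≈ -0.0011770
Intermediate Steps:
Function('C')(Q, T) = Add(3, Mul(Rational(1, 2), Q))
Function('t')(D, g) = Add(155, Mul(Rational(-1, 3), D), Mul(Rational(-1, 3), g)) (Function('t')(D, g) = Mul(Rational(-1, 3), Add(Add(D, g), -465)) = Mul(Rational(-1, 3), Add(-465, D, g)) = Add(155, Mul(Rational(-1, 3), D), Mul(Rational(-1, 3), g)))
Mul(Function('C')(729, A), Pow(Add(Function('t')(-105, 578), -312231), -1)) = Mul(Add(3, Mul(Rational(1, 2), 729)), Pow(Add(Add(155, Mul(Rational(-1, 3), -105), Mul(Rational(-1, 3), 578)), -312231), -1)) = Mul(Add(3, Rational(729, 2)), Pow(Add(Add(155, 35, Rational(-578, 3)), -312231), -1)) = Mul(Rational(735, 2), Pow(Add(Rational(-8, 3), -312231), -1)) = Mul(Rational(735, 2), Pow(Rational(-936701, 3), -1)) = Mul(Rational(735, 2), Rational(-3, 936701)) = Rational(-2205, 1873402)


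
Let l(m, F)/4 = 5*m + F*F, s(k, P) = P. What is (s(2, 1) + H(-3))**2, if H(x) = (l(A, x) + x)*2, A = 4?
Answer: 51529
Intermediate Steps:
l(m, F) = 4*F**2 + 20*m (l(m, F) = 4*(5*m + F*F) = 4*(5*m + F**2) = 4*(F**2 + 5*m) = 4*F**2 + 20*m)
H(x) = 160 + 2*x + 8*x**2 (H(x) = ((4*x**2 + 20*4) + x)*2 = ((4*x**2 + 80) + x)*2 = ((80 + 4*x**2) + x)*2 = (80 + x + 4*x**2)*2 = 160 + 2*x + 8*x**2)
(s(2, 1) + H(-3))**2 = (1 + (160 + 2*(-3) + 8*(-3)**2))**2 = (1 + (160 - 6 + 8*9))**2 = (1 + (160 - 6 + 72))**2 = (1 + 226)**2 = 227**2 = 51529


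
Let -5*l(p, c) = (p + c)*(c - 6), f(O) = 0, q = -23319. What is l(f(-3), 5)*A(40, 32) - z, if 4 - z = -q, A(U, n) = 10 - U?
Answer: 23285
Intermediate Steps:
l(p, c) = -(-6 + c)*(c + p)/5 (l(p, c) = -(p + c)*(c - 6)/5 = -(c + p)*(-6 + c)/5 = -(-6 + c)*(c + p)/5)
z = -23315 (z = 4 - (-1)*(-23319) = 4 - 1*23319 = 4 - 23319 = -23315)
l(f(-3), 5)*A(40, 32) - z = (-1/5*5**2 + (6/5)*5 + (6/5)*0 - 1/5*5*0)*(10 - 1*40) - 1*(-23315) = (-1/5*25 + 6 + 0 + 0)*(10 - 40) + 23315 = (-5 + 6 + 0 + 0)*(-30) + 23315 = 1*(-30) + 23315 = -30 + 23315 = 23285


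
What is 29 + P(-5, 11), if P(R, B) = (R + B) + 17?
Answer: 52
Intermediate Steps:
P(R, B) = 17 + B + R (P(R, B) = (B + R) + 17 = 17 + B + R)
29 + P(-5, 11) = 29 + (17 + 11 - 5) = 29 + 23 = 52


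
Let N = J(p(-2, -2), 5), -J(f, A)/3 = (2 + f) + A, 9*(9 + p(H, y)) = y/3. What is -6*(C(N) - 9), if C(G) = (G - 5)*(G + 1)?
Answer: 28/27 ≈ 1.0370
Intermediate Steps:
p(H, y) = -9 + y/27 (p(H, y) = -9 + (y/3)/9 = -9 + y/27)
J(f, A) = -6 - 3*A - 3*f (J(f, A) = -3*((2 + f) + A) = -3*(2 + A + f) = -6 - 3*A - 3*f)
N = 56/9 (N = -6 - 3*5 - 3*(-9 + (1/27)*(-2)) = -6 - 15 - 3*(-9 - 2/27) = -6 - 15 - 3*(-245/27) = -6 - 15 + 245/9 = 56/9 ≈ 6.2222)
C(G) = (1 + G)*(-5 + G) (C(G) = (-5 + G)*(1 + G) = (1 + G)*(-5 + G))
-6*(C(N) - 9) = -6*((-5 + (56/9)² - 4*56/9) - 9) = -6*((-5 + 3136/81 - 224/9) - 9) = -6*(715/81 - 9) = -6*(-14/81) = 28/27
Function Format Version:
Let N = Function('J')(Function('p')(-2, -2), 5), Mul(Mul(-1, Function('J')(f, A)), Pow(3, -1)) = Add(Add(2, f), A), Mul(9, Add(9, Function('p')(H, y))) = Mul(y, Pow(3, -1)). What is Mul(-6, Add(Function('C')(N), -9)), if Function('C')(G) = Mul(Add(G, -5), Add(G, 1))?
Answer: Rational(28, 27) ≈ 1.0370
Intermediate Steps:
Function('p')(H, y) = Add(-9, Mul(Rational(1, 27), y)) (Function('p')(H, y) = Add(-9, Mul(Rational(1, 9), Mul(y, Pow(3, -1)))) = Add(-9, Mul(Rational(1, 9), Mul(y, Rational(1, 3)))) = Add(-9, Mul(Rational(1, 9), Mul(Rational(1, 3), y))) = Add(-9, Mul(Rational(1, 27), y)))
Function('J')(f, A) = Add(-6, Mul(-3, A), Mul(-3, f)) (Function('J')(f, A) = Mul(-3, Add(Add(2, f), A)) = Mul(-3, Add(2, A, f)) = Add(-6, Mul(-3, A), Mul(-3, f)))
N = Rational(56, 9) (N = Add(-6, Mul(-3, 5), Mul(-3, Add(-9, Mul(Rational(1, 27), -2)))) = Add(-6, -15, Mul(-3, Add(-9, Rational(-2, 27)))) = Add(-6, -15, Mul(-3, Rational(-245, 27))) = Add(-6, -15, Rational(245, 9)) = Rational(56, 9) ≈ 6.2222)
Function('C')(G) = Mul(Add(1, G), Add(-5, G)) (Function('C')(G) = Mul(Add(-5, G), Add(1, G)) = Mul(Add(1, G), Add(-5, G)))
Mul(-6, Add(Function('C')(N), -9)) = Mul(-6, Add(Add(-5, Pow(Rational(56, 9), 2), Mul(-4, Rational(56, 9))), -9)) = Mul(-6, Add(Add(-5, Rational(3136, 81), Rational(-224, 9)), -9)) = Mul(-6, Add(Rational(715, 81), -9)) = Mul(-6, Rational(-14, 81)) = Rational(28, 27)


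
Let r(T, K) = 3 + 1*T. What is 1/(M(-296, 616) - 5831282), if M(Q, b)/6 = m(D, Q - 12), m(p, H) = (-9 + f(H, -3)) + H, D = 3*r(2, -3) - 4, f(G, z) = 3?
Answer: -1/5833166 ≈ -1.7143e-7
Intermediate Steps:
r(T, K) = 3 + T
D = 11 (D = 3*(3 + 2) - 4 = 3*5 - 4 = 15 - 4 = 11)
m(p, H) = -6 + H (m(p, H) = (-9 + 3) + H = -6 + H)
M(Q, b) = -108 + 6*Q (M(Q, b) = 6*(-6 + (Q - 12)) = 6*(-6 + (-12 + Q)) = 6*(-18 + Q) = -108 + 6*Q)
1/(M(-296, 616) - 5831282) = 1/((-108 + 6*(-296)) - 5831282) = 1/((-108 - 1776) - 5831282) = 1/(-1884 - 5831282) = 1/(-5833166) = -1/5833166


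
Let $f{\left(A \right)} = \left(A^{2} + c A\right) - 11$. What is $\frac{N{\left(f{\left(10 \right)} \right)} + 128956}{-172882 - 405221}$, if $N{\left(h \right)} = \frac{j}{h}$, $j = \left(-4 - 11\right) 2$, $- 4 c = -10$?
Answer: $- \frac{2450159}{10983957} \approx -0.22307$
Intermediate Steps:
$c = \frac{5}{2}$ ($c = \left(- \frac{1}{4}\right) \left(-10\right) = \frac{5}{2} \approx 2.5$)
$j = -30$ ($j = \left(-15\right) 2 = -30$)
$f{\left(A \right)} = -11 + A^{2} + \frac{5 A}{2}$ ($f{\left(A \right)} = \left(A^{2} + \frac{5 A}{2}\right) - 11 = -11 + A^{2} + \frac{5 A}{2}$)
$N{\left(h \right)} = - \frac{30}{h}$
$\frac{N{\left(f{\left(10 \right)} \right)} + 128956}{-172882 - 405221} = \frac{- \frac{30}{-11 + 10^{2} + \frac{5}{2} \cdot 10} + 128956}{-172882 - 405221} = \frac{- \frac{30}{-11 + 100 + 25} + 128956}{-578103} = \left(- \frac{30}{114} + 128956\right) \left(- \frac{1}{578103}\right) = \left(\left(-30\right) \frac{1}{114} + 128956\right) \left(- \frac{1}{578103}\right) = \left(- \frac{5}{19} + 128956\right) \left(- \frac{1}{578103}\right) = \frac{2450159}{19} \left(- \frac{1}{578103}\right) = - \frac{2450159}{10983957}$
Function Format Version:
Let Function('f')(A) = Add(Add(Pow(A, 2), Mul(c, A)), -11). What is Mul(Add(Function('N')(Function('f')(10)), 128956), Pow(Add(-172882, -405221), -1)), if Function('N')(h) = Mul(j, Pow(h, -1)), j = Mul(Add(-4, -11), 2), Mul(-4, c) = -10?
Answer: Rational(-2450159, 10983957) ≈ -0.22307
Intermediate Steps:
c = Rational(5, 2) (c = Mul(Rational(-1, 4), -10) = Rational(5, 2) ≈ 2.5000)
j = -30 (j = Mul(-15, 2) = -30)
Function('f')(A) = Add(-11, Pow(A, 2), Mul(Rational(5, 2), A)) (Function('f')(A) = Add(Add(Pow(A, 2), Mul(Rational(5, 2), A)), -11) = Add(-11, Pow(A, 2), Mul(Rational(5, 2), A)))
Function('N')(h) = Mul(-30, Pow(h, -1))
Mul(Add(Function('N')(Function('f')(10)), 128956), Pow(Add(-172882, -405221), -1)) = Mul(Add(Mul(-30, Pow(Add(-11, Pow(10, 2), Mul(Rational(5, 2), 10)), -1)), 128956), Pow(Add(-172882, -405221), -1)) = Mul(Add(Mul(-30, Pow(Add(-11, 100, 25), -1)), 128956), Pow(-578103, -1)) = Mul(Add(Mul(-30, Pow(114, -1)), 128956), Rational(-1, 578103)) = Mul(Add(Mul(-30, Rational(1, 114)), 128956), Rational(-1, 578103)) = Mul(Add(Rational(-5, 19), 128956), Rational(-1, 578103)) = Mul(Rational(2450159, 19), Rational(-1, 578103)) = Rational(-2450159, 10983957)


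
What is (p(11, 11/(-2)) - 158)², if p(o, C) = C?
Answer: 106929/4 ≈ 26732.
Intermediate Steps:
(p(11, 11/(-2)) - 158)² = (11/(-2) - 158)² = (11*(-½) - 158)² = (-11/2 - 158)² = (-327/2)² = 106929/4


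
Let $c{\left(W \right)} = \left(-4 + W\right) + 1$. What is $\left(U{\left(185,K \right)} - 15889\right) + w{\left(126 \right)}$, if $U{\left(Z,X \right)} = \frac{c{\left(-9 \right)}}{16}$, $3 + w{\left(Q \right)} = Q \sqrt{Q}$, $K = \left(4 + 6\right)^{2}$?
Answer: $- \frac{63571}{4} + 378 \sqrt{14} \approx -14478.0$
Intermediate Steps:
$c{\left(W \right)} = -3 + W$
$K = 100$ ($K = 10^{2} = 100$)
$w{\left(Q \right)} = -3 + Q^{\frac{3}{2}}$ ($w{\left(Q \right)} = -3 + Q \sqrt{Q} = -3 + Q^{\frac{3}{2}}$)
$U{\left(Z,X \right)} = - \frac{3}{4}$ ($U{\left(Z,X \right)} = \frac{-3 - 9}{16} = \left(-12\right) \frac{1}{16} = - \frac{3}{4}$)
$\left(U{\left(185,K \right)} - 15889\right) + w{\left(126 \right)} = \left(- \frac{3}{4} - 15889\right) - \left(3 - 126^{\frac{3}{2}}\right) = - \frac{63559}{4} - \left(3 - 378 \sqrt{14}\right) = - \frac{63571}{4} + 378 \sqrt{14}$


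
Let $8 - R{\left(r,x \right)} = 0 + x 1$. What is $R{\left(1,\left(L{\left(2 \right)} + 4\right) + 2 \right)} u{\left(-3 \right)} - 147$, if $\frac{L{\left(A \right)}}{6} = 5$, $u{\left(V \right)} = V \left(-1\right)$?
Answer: $-231$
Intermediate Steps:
$u{\left(V \right)} = - V$
$L{\left(A \right)} = 30$ ($L{\left(A \right)} = 6 \cdot 5 = 30$)
$R{\left(r,x \right)} = 8 - x$ ($R{\left(r,x \right)} = 8 - \left(0 + x 1\right) = 8 - \left(0 + x\right) = 8 - x$)
$R{\left(1,\left(L{\left(2 \right)} + 4\right) + 2 \right)} u{\left(-3 \right)} - 147 = \left(8 - \left(\left(30 + 4\right) + 2\right)\right) \left(\left(-1\right) \left(-3\right)\right) - 147 = \left(8 - \left(34 + 2\right)\right) 3 - 147 = \left(8 - 36\right) 3 - 147 = \left(-28\right) 3 - 147 = -84 - 147 = -231$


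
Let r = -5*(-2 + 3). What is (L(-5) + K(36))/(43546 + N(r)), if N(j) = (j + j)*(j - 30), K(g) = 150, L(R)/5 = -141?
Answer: -185/14632 ≈ -0.012644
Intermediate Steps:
L(R) = -705 (L(R) = 5*(-141) = -705)
r = -5 (r = -5*1 = -5)
N(j) = 2*j*(-30 + j) (N(j) = (2*j)*(-30 + j) = 2*j*(-30 + j))
(L(-5) + K(36))/(43546 + N(r)) = (-705 + 150)/(43546 + 2*(-5)*(-30 - 5)) = -555/(43546 + 2*(-5)*(-35)) = -555/(43546 + 350) = -555/43896 = -555*1/43896 = -185/14632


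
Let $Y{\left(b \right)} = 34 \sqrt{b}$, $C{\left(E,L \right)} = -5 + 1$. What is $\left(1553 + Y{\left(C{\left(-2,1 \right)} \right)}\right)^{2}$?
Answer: $2407185 + 211208 i \approx 2.4072 \cdot 10^{6} + 2.1121 \cdot 10^{5} i$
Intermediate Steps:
$C{\left(E,L \right)} = -4$
$\left(1553 + Y{\left(C{\left(-2,1 \right)} \right)}\right)^{2} = \left(1553 + 34 \sqrt{-4}\right)^{2} = \left(1553 + 34 \cdot 2 i\right)^{2} = \left(1553 + 68 i\right)^{2}$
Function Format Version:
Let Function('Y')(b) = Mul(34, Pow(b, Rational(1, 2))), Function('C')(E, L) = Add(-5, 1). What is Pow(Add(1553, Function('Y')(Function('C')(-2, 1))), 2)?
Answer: Add(2407185, Mul(211208, I)) ≈ Add(2.4072e+6, Mul(2.1121e+5, I))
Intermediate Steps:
Function('C')(E, L) = -4
Pow(Add(1553, Function('Y')(Function('C')(-2, 1))), 2) = Pow(Add(1553, Mul(34, Pow(-4, Rational(1, 2)))), 2) = Pow(Add(1553, Mul(34, Mul(2, I))), 2) = Pow(Add(1553, Mul(68, I)), 2)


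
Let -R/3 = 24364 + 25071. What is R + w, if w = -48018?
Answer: -196323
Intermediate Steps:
R = -148305 (R = -3*(24364 + 25071) = -3*49435 = -148305)
R + w = -148305 - 48018 = -196323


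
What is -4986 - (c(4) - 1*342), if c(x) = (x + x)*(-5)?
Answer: -4604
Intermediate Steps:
c(x) = -10*x (c(x) = (2*x)*(-5) = -10*x)
-4986 - (c(4) - 1*342) = -4986 - (-10*4 - 1*342) = -4986 - (-40 - 342) = -4986 - 1*(-382) = -4986 + 382 = -4604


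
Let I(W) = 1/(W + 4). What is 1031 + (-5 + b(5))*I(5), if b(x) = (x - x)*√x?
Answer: 9274/9 ≈ 1030.4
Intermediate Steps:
b(x) = 0 (b(x) = 0*√x = 0)
I(W) = 1/(4 + W)
1031 + (-5 + b(5))*I(5) = 1031 + (-5 + 0)/(4 + 5) = 1031 - 5/9 = 9274/9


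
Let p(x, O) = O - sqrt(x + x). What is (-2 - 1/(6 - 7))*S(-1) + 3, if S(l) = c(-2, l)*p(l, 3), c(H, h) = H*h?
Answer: -3 + 2*I*sqrt(2) ≈ -3.0 + 2.8284*I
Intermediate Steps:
p(x, O) = O - sqrt(2)*sqrt(x) (p(x, O) = O - sqrt(2*x) = O - sqrt(2)*sqrt(x))
S(l) = -2*l*(3 - sqrt(2)*sqrt(l)) (S(l) = (-2*l)*(3 - sqrt(2)*sqrt(l)) = -2*l*(3 - sqrt(2)*sqrt(l)))
(-2 - 1/(6 - 7))*S(-1) + 3 = (-2 - 1/(6 - 7))*(2*(-1)*(-3 + sqrt(2)*sqrt(-1))) + 3 = (-2 - 1/(-1))*(2*(-1)*(-3 + sqrt(2)*I)) + 3 = (-2 - 1*(-1))*(2*(-1)*(-3 + I*sqrt(2))) + 3 = (-2 + 1)*(6 - 2*I*sqrt(2)) + 3 = -(6 - 2*I*sqrt(2)) + 3 = (-6 + 2*I*sqrt(2)) + 3 = -3 + 2*I*sqrt(2)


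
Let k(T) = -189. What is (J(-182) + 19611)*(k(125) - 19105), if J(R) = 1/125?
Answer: -47296848544/125 ≈ -3.7837e+8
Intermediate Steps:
J(R) = 1/125
(J(-182) + 19611)*(k(125) - 19105) = (1/125 + 19611)*(-189 - 19105) = (2451376/125)*(-19294) = -47296848544/125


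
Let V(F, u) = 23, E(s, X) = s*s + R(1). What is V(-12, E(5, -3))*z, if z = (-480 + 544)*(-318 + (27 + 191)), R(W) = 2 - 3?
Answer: -147200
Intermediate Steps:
R(W) = -1
E(s, X) = -1 + s² (E(s, X) = s*s - 1 = s² - 1 = -1 + s²)
z = -6400 (z = 64*(-318 + 218) = 64*(-100) = -6400)
V(-12, E(5, -3))*z = 23*(-6400) = -147200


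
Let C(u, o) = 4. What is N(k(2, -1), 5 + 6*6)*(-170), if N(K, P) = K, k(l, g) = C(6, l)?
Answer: -680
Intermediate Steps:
k(l, g) = 4
N(k(2, -1), 5 + 6*6)*(-170) = 4*(-170) = -680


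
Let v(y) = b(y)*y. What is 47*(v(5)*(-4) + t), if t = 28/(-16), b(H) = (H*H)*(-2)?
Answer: 187671/4 ≈ 46918.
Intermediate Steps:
b(H) = -2*H² (b(H) = H²*(-2) = -2*H²)
v(y) = -2*y³ (v(y) = (-2*y²)*y = -2*y³)
t = -7/4 (t = 28*(-1/16) = -7/4 ≈ -1.7500)
47*(v(5)*(-4) + t) = 47*(-2*5³*(-4) - 7/4) = 47*(-2*125*(-4) - 7/4) = 47*(-250*(-4) - 7/4) = 47*(1000 - 7/4) = 47*(3993/4) = 187671/4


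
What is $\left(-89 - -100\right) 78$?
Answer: $858$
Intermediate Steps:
$\left(-89 - -100\right) 78 = \left(-89 + 100\right) 78 = 11 \cdot 78 = 858$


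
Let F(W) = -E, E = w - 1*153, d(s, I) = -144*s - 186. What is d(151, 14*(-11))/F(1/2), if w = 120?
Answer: -7310/11 ≈ -664.54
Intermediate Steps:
d(s, I) = -186 - 144*s
E = -33 (E = 120 - 1*153 = 120 - 153 = -33)
F(W) = 33 (F(W) = -1*(-33) = 33)
d(151, 14*(-11))/F(1/2) = (-186 - 144*151)/33 = (-186 - 21744)*(1/33) = -21930*1/33 = -7310/11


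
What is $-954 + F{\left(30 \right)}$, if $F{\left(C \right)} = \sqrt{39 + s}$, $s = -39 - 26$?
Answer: $-954 + i \sqrt{26} \approx -954.0 + 5.099 i$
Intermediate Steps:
$s = -65$ ($s = -39 - 26 = -65$)
$F{\left(C \right)} = i \sqrt{26}$ ($F{\left(C \right)} = \sqrt{39 - 65} = \sqrt{-26} = i \sqrt{26}$)
$-954 + F{\left(30 \right)} = -954 + i \sqrt{26}$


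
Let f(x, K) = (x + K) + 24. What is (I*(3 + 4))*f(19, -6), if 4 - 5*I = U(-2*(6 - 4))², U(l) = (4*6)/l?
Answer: -8288/5 ≈ -1657.6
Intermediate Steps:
U(l) = 24/l
f(x, K) = 24 + K + x (f(x, K) = (K + x) + 24 = 24 + K + x)
I = -32/5 (I = ⅘ - 144/(6 - 4)²/5 = ⅘ - (24/((-2*2)))²/5 = ⅘ - (24/(-4))²/5 = ⅘ - (24*(-¼))²/5 = ⅘ - ⅕*(-6)² = ⅘ - ⅕*36 = ⅘ - 36/5 = -32/5 ≈ -6.4000)
(I*(3 + 4))*f(19, -6) = (-32*(3 + 4)/5)*(24 - 6 + 19) = -32/5*7*37 = -224/5*37 = -8288/5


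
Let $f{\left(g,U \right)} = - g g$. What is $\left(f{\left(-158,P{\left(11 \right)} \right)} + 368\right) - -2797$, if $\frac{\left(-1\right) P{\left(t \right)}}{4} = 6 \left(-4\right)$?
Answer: $-21799$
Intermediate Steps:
$P{\left(t \right)} = 96$ ($P{\left(t \right)} = - 4 \cdot 6 \left(-4\right) = \left(-4\right) \left(-24\right) = 96$)
$f{\left(g,U \right)} = - g^{2}$
$\left(f{\left(-158,P{\left(11 \right)} \right)} + 368\right) - -2797 = \left(- \left(-158\right)^{2} + 368\right) - -2797 = \left(\left(-1\right) 24964 + 368\right) + 2797 = \left(-24964 + 368\right) + 2797 = -24596 + 2797 = -21799$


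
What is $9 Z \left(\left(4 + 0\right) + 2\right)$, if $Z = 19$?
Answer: $1026$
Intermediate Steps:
$9 Z \left(\left(4 + 0\right) + 2\right) = 9 \cdot 19 \left(\left(4 + 0\right) + 2\right) = 171 \left(4 + 2\right) = 171 \cdot 6 = 1026$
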